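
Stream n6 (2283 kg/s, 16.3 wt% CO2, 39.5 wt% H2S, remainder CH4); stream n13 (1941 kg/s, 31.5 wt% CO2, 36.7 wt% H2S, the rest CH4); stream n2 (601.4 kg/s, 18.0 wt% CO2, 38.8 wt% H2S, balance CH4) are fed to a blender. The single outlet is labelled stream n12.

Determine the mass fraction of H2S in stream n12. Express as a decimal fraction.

Total flow out = 2283 + 1941 + 601.4 = 4825.4 kg/s.
H2S in = 2283×0.395 + 1941×0.367 + 601.4×0.388 = 1847.5 kg/s.
H2S mass fraction in n12 = 1847.5/4825.4 = 0.383.

0.383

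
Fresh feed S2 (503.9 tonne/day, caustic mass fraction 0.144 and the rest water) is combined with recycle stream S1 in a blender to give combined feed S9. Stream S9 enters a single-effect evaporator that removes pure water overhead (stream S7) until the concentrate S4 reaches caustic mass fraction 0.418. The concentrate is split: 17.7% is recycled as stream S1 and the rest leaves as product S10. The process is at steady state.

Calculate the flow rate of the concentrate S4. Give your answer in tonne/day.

Overall caustic balance (none leaves overhead): caustic in fresh feed = caustic in product, i.e. 503.9×0.144 = (1−0.177)·S4·0.418.
S4 = 72.562/(0.418×0.823) = 210.93 tonne/day.

210.9 tonne/day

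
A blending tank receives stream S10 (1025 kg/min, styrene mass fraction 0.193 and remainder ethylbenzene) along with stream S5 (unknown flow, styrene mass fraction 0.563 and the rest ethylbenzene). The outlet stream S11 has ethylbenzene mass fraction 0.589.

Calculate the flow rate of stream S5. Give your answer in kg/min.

Let S5 be the unknown flow. Total out = 1025 + S5.
ethylbenzene balance: 827.18 + 0.437·S5 = 0.589·(1025 + S5)
(0.437 − 0.589)·S5 = 0.589×1025 − 827.18 = -223.45
S5 = -223.45 / -0.152 = 1470.1 kg/min

1470 kg/min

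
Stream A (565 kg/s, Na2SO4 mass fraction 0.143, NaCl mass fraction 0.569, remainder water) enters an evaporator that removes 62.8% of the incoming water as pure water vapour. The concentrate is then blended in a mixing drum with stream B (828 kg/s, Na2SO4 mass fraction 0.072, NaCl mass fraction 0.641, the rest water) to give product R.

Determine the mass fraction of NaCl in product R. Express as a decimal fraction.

0.660

Vapour removed = 0.628×0.288×565 = 102.19 kg/s; concentrate = 462.81 kg/s.
NaCl reaching the mixer = 321.48 (from concentrate) + 828×0.641 = 852.23 kg/s.
Product flow = 462.81 + 828 = 1290.8 kg/s; NaCl fraction = 0.660.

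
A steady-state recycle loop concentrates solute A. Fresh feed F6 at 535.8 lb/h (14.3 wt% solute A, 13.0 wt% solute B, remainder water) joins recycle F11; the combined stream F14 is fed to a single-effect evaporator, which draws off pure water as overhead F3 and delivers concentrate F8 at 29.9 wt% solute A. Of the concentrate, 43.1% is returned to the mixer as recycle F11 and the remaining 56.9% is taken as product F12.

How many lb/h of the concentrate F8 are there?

Overall solute A balance (none leaves overhead): solute A in fresh feed = solute A in product, i.e. 535.8×0.143 = (1−0.431)·F8·0.299.
F8 = 76.619/(0.299×0.569) = 450.36 lb/h.

450.4 lb/h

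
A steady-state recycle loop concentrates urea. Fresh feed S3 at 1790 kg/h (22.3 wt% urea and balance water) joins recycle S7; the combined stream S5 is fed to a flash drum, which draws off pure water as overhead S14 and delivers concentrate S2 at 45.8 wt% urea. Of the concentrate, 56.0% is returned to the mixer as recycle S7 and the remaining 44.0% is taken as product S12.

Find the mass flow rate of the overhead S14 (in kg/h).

918.4 kg/h

Overall urea balance (none leaves overhead): urea in fresh feed = urea in product, i.e. 1790×0.223 = (1−0.560)·S2·0.458.
S2 = 399.17/(0.458×0.440) = 1980.8 kg/h.
Recycle S7 = 0.560×1980.8 = 1109.2 kg/h.
Combined feed S5 = 1790 + 1109.2 = 2899.2 kg/h.
Overhead S14 = S5 − S2 = 2899.2 − 1980.8 = 918.45 kg/h.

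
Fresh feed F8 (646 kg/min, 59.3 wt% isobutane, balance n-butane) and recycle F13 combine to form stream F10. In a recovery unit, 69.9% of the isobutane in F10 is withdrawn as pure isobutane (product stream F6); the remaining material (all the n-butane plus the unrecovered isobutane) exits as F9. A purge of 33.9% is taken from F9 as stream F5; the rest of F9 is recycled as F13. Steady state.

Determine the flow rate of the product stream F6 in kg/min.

334.3 kg/min

isobutane in F10: m_A = 646×0.593 + (1−0.339)·(1−0.699)·m_A, so m_A = 383.08/0.8010 = 478.23 kg/min.
Product F6 = 0.699×478.23 = 334.28 kg/min.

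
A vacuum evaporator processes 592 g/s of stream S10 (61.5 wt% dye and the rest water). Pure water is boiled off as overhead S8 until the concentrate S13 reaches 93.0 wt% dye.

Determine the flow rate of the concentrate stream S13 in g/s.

391.5 g/s

dye is conserved: 592×0.615 = 364.08 g/s all reports to the concentrate.
Concentrate = 364.08/(target fraction) = 391.48 g/s.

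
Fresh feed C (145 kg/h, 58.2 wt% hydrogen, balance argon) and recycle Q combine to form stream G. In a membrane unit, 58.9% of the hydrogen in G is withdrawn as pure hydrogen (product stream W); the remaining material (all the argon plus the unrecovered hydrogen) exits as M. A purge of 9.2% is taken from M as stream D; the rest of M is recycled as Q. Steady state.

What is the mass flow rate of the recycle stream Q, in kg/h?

argon enters only via C and leaves only via the purge: 145×0.418 = 0.092×(argon in M), and the membrane unit passes all argon, so argon in G = argon in M = 658.8 kg/h.
hydrogen in G: m_A = 145×0.582 + (1−0.092)·(1−0.589)·m_A, so m_A = 84.39/0.6268 = 134.63 kg/h.
M = (1−0.589)×134.63 + 658.8 = 714.14 kg/h.
Recycle Q = (1−0.092)×714.14 = 648.44 kg/h.

648.4 kg/h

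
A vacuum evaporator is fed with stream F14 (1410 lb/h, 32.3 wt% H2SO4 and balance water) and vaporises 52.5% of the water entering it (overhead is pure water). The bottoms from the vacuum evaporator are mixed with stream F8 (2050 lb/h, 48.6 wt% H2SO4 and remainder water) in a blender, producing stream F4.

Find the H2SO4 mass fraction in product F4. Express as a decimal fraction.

0.4906

Vapour removed = 0.525×0.677×1410 = 501.15 lb/h; concentrate = 908.85 lb/h.
H2SO4 reaching the mixer = 455.43 (from concentrate) + 2050×0.486 = 1451.7 lb/h.
Product flow = 908.85 + 2050 = 2958.9 lb/h; H2SO4 fraction = 0.4906.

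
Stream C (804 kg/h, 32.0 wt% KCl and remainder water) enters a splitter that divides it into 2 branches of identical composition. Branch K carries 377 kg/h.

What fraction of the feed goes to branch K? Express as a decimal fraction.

0.469

Fraction to K = 377/804 = 0.4689.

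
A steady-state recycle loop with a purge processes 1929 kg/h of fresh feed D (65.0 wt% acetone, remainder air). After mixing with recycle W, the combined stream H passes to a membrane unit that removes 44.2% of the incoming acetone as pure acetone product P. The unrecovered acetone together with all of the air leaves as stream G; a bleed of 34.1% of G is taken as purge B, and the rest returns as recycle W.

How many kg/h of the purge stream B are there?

1052 kg/h

air enters only via D and leaves only via the purge: 1929×0.350 = 0.341×(air in G), and the membrane unit passes all air, so air in H = air in G = 1979.9 kg/h.
acetone in H: m_A = 1929×0.650 + (1−0.341)·(1−0.442)·m_A, so m_A = 1253.9/0.6323 = 1983.1 kg/h.
G = (1−0.442)×1983.1 + 1979.9 = 3086.5 kg/h.
Purge B = 0.341×3086.5 = 1052.5 kg/h.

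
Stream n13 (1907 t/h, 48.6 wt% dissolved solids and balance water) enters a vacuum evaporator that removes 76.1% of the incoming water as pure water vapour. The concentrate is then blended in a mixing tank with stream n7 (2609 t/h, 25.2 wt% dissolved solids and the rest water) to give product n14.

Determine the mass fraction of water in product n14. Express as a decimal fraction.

0.580

Vapour removed = 0.761×0.514×1907 = 745.93 t/h; concentrate = 1161.1 t/h.
water reaching the mixer = 234.27 (from concentrate) + 2609×0.748 = 2185.8 t/h.
Product flow = 1161.1 + 2609 = 3770.1 t/h; water fraction = 0.580.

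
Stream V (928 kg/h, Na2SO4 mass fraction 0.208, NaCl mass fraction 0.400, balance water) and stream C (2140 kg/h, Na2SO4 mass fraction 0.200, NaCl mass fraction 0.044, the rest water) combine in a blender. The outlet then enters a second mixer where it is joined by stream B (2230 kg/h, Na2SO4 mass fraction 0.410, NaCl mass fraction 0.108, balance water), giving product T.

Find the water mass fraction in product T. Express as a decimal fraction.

Overall, product flow = 5298 kg/h.
water in = 928×0.392 + 2140×0.756 + 2230×0.482 = 3056.5 kg/h.
water fraction in T = 0.577.

0.577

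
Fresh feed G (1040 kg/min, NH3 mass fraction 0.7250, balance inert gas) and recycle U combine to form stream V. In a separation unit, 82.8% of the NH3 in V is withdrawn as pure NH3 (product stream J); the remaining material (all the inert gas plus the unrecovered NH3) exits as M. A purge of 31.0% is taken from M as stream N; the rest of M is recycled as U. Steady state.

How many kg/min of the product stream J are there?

708.4 kg/min

NH3 in V: m_A = 1040×0.725 + (1−0.310)·(1−0.828)·m_A, so m_A = 754/0.8813 = 855.53 kg/min.
Product J = 0.828×855.53 = 708.38 kg/min.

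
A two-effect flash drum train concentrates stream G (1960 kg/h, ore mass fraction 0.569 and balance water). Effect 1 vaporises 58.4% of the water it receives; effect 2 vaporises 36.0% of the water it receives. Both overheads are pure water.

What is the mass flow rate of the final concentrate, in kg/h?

1340 kg/h

water in feed = 1960×0.431 = 844.76 kg/h.
After stage 1: water left = (1−0.584)×844.76 = 351.42; stream total = 1466.7 kg/h.
After stage 2: water left = (1−0.360)×351.42 = 224.91; final concentrate = 1340.1 kg/h.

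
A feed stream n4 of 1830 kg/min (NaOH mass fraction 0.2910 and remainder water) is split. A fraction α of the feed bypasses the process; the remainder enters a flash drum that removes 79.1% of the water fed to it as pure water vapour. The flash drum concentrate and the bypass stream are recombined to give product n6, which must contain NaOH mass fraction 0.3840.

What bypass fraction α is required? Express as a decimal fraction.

0.568

All 1830×0.291 = 532.53 kg/min of NaOH reaches n6, so n6 = 532.53/0.384 = 1386.8 kg/min and vapour = 443.2 kg/min.
The evaporator receives (1−α)·1830 of feed at 0.709 water and removes 0.791 of that water:
0.791×0.709×(1−α)×1830 = 443.2
(1−α) = 443.2/1026.3 = 0.4318;  α = 0.5682.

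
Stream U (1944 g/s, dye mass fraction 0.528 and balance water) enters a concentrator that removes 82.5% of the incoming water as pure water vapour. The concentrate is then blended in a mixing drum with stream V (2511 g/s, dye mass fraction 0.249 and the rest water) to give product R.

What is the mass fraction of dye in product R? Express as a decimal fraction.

Vapour removed = 0.825×0.472×1944 = 756.99 g/s; concentrate = 1187 g/s.
dye reaching the mixer = 1026.4 (from concentrate) + 2511×0.249 = 1651.7 g/s.
Product flow = 1187 + 2511 = 3698 g/s; dye fraction = 0.447.

0.447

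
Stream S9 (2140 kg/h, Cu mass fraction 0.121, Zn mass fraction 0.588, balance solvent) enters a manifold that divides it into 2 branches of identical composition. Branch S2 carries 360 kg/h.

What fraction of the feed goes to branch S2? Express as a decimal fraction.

Fraction to S2 = 360/2140 = 0.1682.

0.168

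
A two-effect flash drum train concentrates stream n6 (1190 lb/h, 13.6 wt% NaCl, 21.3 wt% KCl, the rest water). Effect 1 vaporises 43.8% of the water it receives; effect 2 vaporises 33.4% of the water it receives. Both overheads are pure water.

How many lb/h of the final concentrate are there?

705.3 lb/h

water in feed = 1190×0.651 = 774.69 lb/h.
After stage 1: water left = (1−0.438)×774.69 = 435.38; stream total = 850.69 lb/h.
After stage 2: water left = (1−0.334)×435.38 = 289.96; final concentrate = 705.27 lb/h.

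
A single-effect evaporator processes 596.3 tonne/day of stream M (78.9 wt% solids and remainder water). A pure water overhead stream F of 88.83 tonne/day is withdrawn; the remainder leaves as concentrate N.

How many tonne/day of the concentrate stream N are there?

Concentrate = 596.3 − 88.83 = 507.47 tonne/day.

507.5 tonne/day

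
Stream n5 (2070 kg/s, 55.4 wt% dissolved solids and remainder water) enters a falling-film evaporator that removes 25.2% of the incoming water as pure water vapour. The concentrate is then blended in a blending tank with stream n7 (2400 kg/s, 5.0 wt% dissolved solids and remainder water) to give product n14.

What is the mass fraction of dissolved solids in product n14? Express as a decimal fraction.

0.299

Vapour removed = 0.252×0.446×2070 = 232.65 kg/s; concentrate = 1837.3 kg/s.
dissolved solids reaching the mixer = 1146.8 (from concentrate) + 2400×0.050 = 1266.8 kg/s.
Product flow = 1837.3 + 2400 = 4237.3 kg/s; dissolved solids fraction = 0.299.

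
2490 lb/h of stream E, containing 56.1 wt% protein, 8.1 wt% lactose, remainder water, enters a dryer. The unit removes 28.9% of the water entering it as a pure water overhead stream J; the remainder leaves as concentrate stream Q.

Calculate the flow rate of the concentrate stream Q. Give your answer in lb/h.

water entering = 2490×0.358 = 891.42 lb/h; overhead removed = 0.289×891.42 = 257.62 lb/h.
Concentrate = 2490 − 257.62 = 2232.4 lb/h.

2232 lb/h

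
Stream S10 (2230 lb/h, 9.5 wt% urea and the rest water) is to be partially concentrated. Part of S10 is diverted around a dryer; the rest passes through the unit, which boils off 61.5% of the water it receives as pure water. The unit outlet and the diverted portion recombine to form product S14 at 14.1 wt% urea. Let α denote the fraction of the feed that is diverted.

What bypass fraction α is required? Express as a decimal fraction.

All 2230×0.095 = 211.85 lb/h of urea reaches S14, so S14 = 211.85/0.141 = 1502.5 lb/h and vapour = 727.52 lb/h.
The evaporator receives (1−α)·2230 of feed at 0.905 water and removes 0.615 of that water:
0.615×0.905×(1−α)×2230 = 727.52
(1−α) = 727.52/1241.2 = 0.5862;  α = 0.4138.

0.414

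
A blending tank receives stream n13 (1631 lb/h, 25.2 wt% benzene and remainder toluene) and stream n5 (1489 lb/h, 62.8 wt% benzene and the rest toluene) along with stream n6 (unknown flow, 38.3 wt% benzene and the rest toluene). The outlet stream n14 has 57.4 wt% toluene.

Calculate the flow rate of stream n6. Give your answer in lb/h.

Let n6 be the unknown flow. Total out = 3120 + n6.
toluene balance: 1773.9 + 0.617·n6 = 0.574·(3120 + n6)
(0.617 − 0.574)·n6 = 0.574×3120 − 1773.9 = 16.984
n6 = 16.984 / 0.043 = 394.98 lb/h

395 lb/h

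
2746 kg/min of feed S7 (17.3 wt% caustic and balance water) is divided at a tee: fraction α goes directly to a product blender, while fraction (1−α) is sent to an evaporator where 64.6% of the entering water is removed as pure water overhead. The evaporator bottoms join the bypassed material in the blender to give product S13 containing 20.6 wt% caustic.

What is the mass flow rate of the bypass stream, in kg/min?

All 2746×0.173 = 475.06 kg/min of caustic reaches S13, so S13 = 475.06/0.206 = 2306.1 kg/min and vapour = 439.89 kg/min.
The evaporator receives (1−α)·2746 of feed at 0.827 water and removes 0.646 of that water:
0.646×0.827×(1−α)×2746 = 439.89
(1−α) = 439.89/1467 = 0.2999;  α = 0.7001.
Bypass flow = 0.7001×2746 = 1922.6 kg/min.

1923 kg/min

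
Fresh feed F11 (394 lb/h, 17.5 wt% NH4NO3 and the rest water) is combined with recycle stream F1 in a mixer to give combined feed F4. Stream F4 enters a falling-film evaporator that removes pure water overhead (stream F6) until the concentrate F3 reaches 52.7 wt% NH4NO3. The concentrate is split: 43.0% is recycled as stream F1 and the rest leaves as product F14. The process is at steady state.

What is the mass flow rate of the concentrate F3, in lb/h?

Overall NH4NO3 balance (none leaves overhead): NH4NO3 in fresh feed = NH4NO3 in product, i.e. 394×0.175 = (1−0.430)·F3·0.527.
F3 = 68.95/(0.527×0.570) = 229.53 lb/h.

229.5 lb/h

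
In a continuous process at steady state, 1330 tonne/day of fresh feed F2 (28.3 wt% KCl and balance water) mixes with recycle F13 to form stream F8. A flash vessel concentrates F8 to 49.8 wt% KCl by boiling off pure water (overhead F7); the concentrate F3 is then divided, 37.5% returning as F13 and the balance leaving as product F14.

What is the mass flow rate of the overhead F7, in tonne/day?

Overall KCl balance (none leaves overhead): KCl in fresh feed = KCl in product, i.e. 1330×0.283 = (1−0.375)·F3·0.498.
F3 = 376.39/(0.498×0.625) = 1209.3 tonne/day.
Recycle F13 = 0.375×1209.3 = 453.48 tonne/day.
Combined feed F8 = 1330 + 453.48 = 1783.5 tonne/day.
Overhead F7 = F8 − F3 = 1783.5 − 1209.3 = 574.2 tonne/day.

574.2 tonne/day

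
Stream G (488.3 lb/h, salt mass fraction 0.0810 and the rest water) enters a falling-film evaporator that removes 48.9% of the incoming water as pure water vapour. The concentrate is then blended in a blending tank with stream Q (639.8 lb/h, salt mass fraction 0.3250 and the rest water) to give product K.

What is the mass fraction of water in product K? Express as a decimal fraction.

Vapour removed = 0.489×0.919×488.3 = 219.44 lb/h; concentrate = 268.86 lb/h.
water reaching the mixer = 229.31 (from concentrate) + 639.8×0.675 = 661.18 lb/h.
Product flow = 268.86 + 639.8 = 908.66 lb/h; water fraction = 0.7276.

0.7276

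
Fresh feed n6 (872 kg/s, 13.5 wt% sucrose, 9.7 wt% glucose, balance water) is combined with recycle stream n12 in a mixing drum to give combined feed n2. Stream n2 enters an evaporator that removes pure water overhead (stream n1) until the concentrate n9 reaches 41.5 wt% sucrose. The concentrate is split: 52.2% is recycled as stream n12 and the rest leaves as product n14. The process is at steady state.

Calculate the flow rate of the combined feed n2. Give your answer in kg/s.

Overall sucrose balance (none leaves overhead): sucrose in fresh feed = sucrose in product, i.e. 872×0.135 = (1−0.522)·n9·0.415.
n9 = 117.72/(0.415×0.478) = 593.44 kg/s.
Recycle n12 = 0.522×593.44 = 309.77 kg/s.
Combined feed n2 = 872 + 309.77 = 1181.8 kg/s.

1182 kg/s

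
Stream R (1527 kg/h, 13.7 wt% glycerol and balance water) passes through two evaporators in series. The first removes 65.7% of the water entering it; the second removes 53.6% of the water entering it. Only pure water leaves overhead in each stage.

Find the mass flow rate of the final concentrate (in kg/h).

water in feed = 1527×0.863 = 1317.8 kg/h.
After stage 1: water left = (1−0.657)×1317.8 = 452.01; stream total = 661.2 kg/h.
After stage 2: water left = (1−0.536)×452.01 = 209.73; final concentrate = 418.93 kg/h.

418.9 kg/h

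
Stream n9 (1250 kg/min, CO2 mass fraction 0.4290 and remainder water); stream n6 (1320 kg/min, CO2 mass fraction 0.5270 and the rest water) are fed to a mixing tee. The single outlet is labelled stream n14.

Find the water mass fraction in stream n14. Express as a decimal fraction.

Total flow out = 1250 + 1320 = 2570 kg/min.
water in = 1250×0.571 + 1320×0.473 = 1338.1 kg/min.
water mass fraction in n14 = 1338.1/2570 = 0.5207.

0.5207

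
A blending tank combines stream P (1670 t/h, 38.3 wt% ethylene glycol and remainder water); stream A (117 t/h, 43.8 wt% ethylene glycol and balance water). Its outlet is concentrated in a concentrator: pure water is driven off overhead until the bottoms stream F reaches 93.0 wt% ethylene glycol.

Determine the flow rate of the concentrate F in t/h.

ethylene glycol entering = 1670×0.383 + 117×0.438 = 690.86 t/h.
All ethylene glycol reports to F, so F = 690.86/0.930 = 742.86 t/h.

742.9 t/h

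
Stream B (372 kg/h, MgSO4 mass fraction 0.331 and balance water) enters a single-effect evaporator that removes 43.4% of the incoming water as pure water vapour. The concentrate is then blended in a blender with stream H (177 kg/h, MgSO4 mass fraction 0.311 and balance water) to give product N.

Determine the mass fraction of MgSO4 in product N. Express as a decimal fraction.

0.404

Vapour removed = 0.434×0.669×372 = 108.01 kg/h; concentrate = 263.99 kg/h.
MgSO4 reaching the mixer = 123.13 (from concentrate) + 177×0.311 = 178.18 kg/h.
Product flow = 263.99 + 177 = 440.99 kg/h; MgSO4 fraction = 0.404.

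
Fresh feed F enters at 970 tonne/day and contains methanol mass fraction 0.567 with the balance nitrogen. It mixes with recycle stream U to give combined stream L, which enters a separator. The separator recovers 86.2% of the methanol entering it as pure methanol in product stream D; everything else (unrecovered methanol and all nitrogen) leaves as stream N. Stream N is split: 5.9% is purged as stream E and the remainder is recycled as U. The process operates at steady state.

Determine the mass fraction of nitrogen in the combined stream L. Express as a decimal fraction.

nitrogen enters only via F and leaves only via the purge: 970×0.433 = 0.059×(nitrogen in N), and the separator passes all nitrogen, so nitrogen in L = nitrogen in N = 7118.8 tonne/day.
methanol in L: m_A = 970×0.567 + (1−0.059)·(1−0.862)·m_A, so m_A = 549.99/0.8701 = 632.07 tonne/day.
L = 632.07 + 7118.8 = 7750.9 tonne/day.
nitrogen fraction in L = 7118.8/7750.9 = 0.918.

0.918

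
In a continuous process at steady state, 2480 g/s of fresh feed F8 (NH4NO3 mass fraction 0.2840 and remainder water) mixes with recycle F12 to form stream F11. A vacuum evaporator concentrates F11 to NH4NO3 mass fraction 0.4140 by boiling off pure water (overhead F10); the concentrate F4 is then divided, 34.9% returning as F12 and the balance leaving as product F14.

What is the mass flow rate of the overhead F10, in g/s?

778.7 g/s

Overall NH4NO3 balance (none leaves overhead): NH4NO3 in fresh feed = NH4NO3 in product, i.e. 2480×0.284 = (1−0.349)·F4·0.414.
F4 = 704.32/(0.414×0.651) = 2613.3 g/s.
Recycle F12 = 0.349×2613.3 = 912.04 g/s.
Combined feed F11 = 2480 + 912.04 = 3392 g/s.
Overhead F10 = F11 − F4 = 3392 − 2613.3 = 778.74 g/s.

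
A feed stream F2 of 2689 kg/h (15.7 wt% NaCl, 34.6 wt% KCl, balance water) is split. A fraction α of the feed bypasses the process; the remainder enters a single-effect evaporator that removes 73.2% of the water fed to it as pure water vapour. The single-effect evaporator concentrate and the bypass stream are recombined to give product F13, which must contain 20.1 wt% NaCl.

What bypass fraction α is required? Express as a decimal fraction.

All 2689×0.157 = 422.17 kg/h of NaCl reaches F13, so F13 = 422.17/0.201 = 2100.4 kg/h and vapour = 588.64 kg/h.
The evaporator receives (1−α)·2689 of feed at 0.497 water and removes 0.732 of that water:
0.732×0.497×(1−α)×2689 = 588.64
(1−α) = 588.64/978.27 = 0.6017;  α = 0.3983.

0.398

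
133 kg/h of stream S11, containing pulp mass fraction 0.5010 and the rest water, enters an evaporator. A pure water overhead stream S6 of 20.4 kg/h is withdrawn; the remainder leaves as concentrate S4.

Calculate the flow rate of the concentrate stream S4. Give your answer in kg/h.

Concentrate = 133 − 20.4 = 112.6 kg/h.

112.6 kg/h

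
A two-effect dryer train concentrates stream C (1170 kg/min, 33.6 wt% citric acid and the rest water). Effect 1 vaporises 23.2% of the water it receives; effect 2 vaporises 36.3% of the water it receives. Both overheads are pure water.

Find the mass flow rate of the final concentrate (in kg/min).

water in feed = 1170×0.664 = 776.88 kg/min.
After stage 1: water left = (1−0.232)×776.88 = 596.64; stream total = 989.76 kg/min.
After stage 2: water left = (1−0.363)×596.64 = 380.06; final concentrate = 773.18 kg/min.

773.2 kg/min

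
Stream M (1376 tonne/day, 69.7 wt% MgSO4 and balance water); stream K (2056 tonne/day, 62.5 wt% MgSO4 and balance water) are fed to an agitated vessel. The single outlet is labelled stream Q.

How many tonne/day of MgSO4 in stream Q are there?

2244 tonne/day

MgSO4 out = MgSO4 in = 1376×0.697 + 2056×0.625 = 2244.1 tonne/day.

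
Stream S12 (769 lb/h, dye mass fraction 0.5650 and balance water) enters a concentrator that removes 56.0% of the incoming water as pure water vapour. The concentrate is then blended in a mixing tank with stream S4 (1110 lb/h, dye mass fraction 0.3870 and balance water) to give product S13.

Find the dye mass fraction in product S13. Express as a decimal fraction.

Vapour removed = 0.560×0.435×769 = 187.33 lb/h; concentrate = 581.67 lb/h.
dye reaching the mixer = 434.48 (from concentrate) + 1110×0.387 = 864.05 lb/h.
Product flow = 581.67 + 1110 = 1691.7 lb/h; dye fraction = 0.5108.

0.5108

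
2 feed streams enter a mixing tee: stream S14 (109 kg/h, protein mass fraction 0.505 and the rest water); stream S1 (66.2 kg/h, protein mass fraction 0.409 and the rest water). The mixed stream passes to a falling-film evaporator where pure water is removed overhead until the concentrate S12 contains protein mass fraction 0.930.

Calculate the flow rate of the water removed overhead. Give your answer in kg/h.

86.9 kg/h

protein entering = 109×0.505 + 66.2×0.409 = 82.121 kg/h.
All protein reports to S12, so S12 = 82.121/0.930 = 88.302 kg/h.
Total feed = 175.2 kg/h; overhead = 175.2 − 88.302 = 86.898 kg/h.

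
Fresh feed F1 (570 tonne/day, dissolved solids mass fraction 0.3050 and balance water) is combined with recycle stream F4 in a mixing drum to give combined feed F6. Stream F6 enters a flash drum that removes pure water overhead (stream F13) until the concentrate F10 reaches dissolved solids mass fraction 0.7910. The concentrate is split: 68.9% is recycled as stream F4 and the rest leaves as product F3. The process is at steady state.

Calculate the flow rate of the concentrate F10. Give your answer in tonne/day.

706.7 tonne/day

Overall dissolved solids balance (none leaves overhead): dissolved solids in fresh feed = dissolved solids in product, i.e. 570×0.305 = (1−0.689)·F10·0.791.
F10 = 173.85/(0.791×0.311) = 706.7 tonne/day.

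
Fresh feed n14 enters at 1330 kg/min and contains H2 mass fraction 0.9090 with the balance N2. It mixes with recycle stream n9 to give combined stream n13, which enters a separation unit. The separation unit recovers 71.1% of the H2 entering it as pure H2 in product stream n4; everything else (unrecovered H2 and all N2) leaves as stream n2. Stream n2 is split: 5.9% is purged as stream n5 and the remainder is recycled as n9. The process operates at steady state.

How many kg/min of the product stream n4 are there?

H2 in n13: m_A = 1330×0.909 + (1−0.059)·(1−0.711)·m_A, so m_A = 1209/0.7281 = 1660.6 kg/min.
Product n4 = 0.711×1660.6 = 1180.7 kg/min.

1181 kg/min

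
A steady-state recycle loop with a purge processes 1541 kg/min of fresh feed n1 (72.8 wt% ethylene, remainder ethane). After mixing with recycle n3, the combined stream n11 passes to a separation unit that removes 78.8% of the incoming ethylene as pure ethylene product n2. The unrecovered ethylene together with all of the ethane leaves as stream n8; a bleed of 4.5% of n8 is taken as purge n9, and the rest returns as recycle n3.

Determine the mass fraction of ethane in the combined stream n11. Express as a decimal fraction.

0.869

ethane enters only via n1 and leaves only via the purge: 1541×0.272 = 0.045×(ethane in n8), and the separation unit passes all ethane, so ethane in n11 = ethane in n8 = 9314.5 kg/min.
ethylene in n11: m_A = 1541×0.728 + (1−0.045)·(1−0.788)·m_A, so m_A = 1121.8/0.7975 = 1406.6 kg/min.
n11 = 1406.6 + 9314.5 = 10721 kg/min.
ethane fraction in n11 = 9314.5/10721 = 0.869.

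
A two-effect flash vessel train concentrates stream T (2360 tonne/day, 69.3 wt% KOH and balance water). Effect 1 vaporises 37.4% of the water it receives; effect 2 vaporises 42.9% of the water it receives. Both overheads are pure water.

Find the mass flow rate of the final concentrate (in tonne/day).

1894 tonne/day

water in feed = 2360×0.307 = 724.52 tonne/day.
After stage 1: water left = (1−0.374)×724.52 = 453.55; stream total = 2089 tonne/day.
After stage 2: water left = (1−0.429)×453.55 = 258.98; final concentrate = 1894.5 tonne/day.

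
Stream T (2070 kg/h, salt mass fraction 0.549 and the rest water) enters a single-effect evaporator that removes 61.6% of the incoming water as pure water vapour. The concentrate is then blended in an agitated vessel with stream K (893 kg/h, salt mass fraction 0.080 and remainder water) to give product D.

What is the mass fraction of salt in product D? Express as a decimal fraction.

Vapour removed = 0.616×0.451×2070 = 575.08 kg/h; concentrate = 1494.9 kg/h.
salt reaching the mixer = 1136.4 (from concentrate) + 893×0.080 = 1207.9 kg/h.
Product flow = 1494.9 + 893 = 2387.9 kg/h; salt fraction = 0.506.

0.506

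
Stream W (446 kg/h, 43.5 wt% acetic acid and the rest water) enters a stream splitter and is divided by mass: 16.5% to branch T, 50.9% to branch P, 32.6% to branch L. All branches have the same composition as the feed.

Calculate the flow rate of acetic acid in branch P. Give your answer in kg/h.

98.75 kg/h

Branch P total = 0.509×446 = 227.01 kg/h.
acetic acid in P = 0.435×227.01 = 98.751 kg/h.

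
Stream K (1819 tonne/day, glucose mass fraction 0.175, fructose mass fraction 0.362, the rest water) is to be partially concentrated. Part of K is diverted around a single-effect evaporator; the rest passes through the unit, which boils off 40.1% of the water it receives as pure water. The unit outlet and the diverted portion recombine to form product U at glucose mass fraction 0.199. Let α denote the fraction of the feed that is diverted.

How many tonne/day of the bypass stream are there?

All 1819×0.175 = 318.32 tonne/day of glucose reaches U, so U = 318.32/0.199 = 1599.6 tonne/day and vapour = 219.38 tonne/day.
The evaporator receives (1−α)·1819 of feed at 0.463 water and removes 0.401 of that water:
0.401×0.463×(1−α)×1819 = 219.38
(1−α) = 219.38/337.72 = 0.6496;  α = 0.3504.
Bypass flow = 0.3504×1819 = 637.41 tonne/day.

637.4 tonne/day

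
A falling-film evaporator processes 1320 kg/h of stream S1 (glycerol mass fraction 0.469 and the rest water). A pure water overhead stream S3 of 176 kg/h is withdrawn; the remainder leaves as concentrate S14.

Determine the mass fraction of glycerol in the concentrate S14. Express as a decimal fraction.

glycerol is not removed: 1320×0.469 = 619.08 kg/h of glycerol enters S14.
Concentrate = 1320 − 176 = 1144 kg/h.
Mass fraction = 619.08/1144 = 0.541.

0.541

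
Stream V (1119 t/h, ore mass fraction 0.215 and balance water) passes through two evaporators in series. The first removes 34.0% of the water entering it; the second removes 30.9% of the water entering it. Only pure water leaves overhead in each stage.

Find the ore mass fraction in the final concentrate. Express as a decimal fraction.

0.375

water in feed = 1119×0.785 = 878.42 t/h.
After stage 1: water left = (1−0.340)×878.42 = 579.75; stream total = 820.34 t/h.
After stage 2: water left = (1−0.309)×579.75 = 400.61; final concentrate = 641.19 t/h.
ore fraction = 240.59/641.19 = 0.375.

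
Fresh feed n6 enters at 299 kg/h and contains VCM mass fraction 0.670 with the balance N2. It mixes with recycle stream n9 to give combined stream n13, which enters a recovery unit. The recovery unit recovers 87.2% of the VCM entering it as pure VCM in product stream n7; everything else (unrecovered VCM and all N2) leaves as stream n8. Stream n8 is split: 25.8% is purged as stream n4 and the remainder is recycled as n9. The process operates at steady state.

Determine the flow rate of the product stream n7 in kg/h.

193 kg/h

VCM in n13: m_A = 299×0.670 + (1−0.258)·(1−0.872)·m_A, so m_A = 200.33/0.9050 = 221.35 kg/h.
Product n7 = 0.872×221.35 = 193.02 kg/h.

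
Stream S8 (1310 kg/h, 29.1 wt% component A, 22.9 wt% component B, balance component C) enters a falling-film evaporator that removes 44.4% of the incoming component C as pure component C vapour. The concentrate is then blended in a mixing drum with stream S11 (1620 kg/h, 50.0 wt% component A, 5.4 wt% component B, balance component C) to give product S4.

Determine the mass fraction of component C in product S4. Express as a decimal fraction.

Vapour removed = 0.444×0.480×1310 = 279.19 kg/h; concentrate = 1030.8 kg/h.
component C reaching the mixer = 349.61 (from concentrate) + 1620×0.446 = 1072.1 kg/h.
Product flow = 1030.8 + 1620 = 2650.8 kg/h; component C fraction = 0.4045.

0.4045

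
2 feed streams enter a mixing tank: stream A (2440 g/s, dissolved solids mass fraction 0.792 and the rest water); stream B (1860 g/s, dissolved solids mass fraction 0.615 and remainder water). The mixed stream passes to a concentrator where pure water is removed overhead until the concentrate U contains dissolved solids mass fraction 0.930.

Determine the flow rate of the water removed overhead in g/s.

992.1 g/s

dissolved solids entering = 2440×0.792 + 1860×0.615 = 3076.4 g/s.
All dissolved solids reports to U, so U = 3076.4/0.930 = 3307.9 g/s.
Total feed = 4300 g/s; overhead = 4300 − 3307.9 = 992.06 g/s.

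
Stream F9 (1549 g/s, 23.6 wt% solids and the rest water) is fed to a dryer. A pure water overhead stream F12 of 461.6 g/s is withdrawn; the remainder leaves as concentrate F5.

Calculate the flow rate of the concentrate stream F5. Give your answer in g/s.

1087 g/s

Concentrate = 1549 − 461.6 = 1087.4 g/s.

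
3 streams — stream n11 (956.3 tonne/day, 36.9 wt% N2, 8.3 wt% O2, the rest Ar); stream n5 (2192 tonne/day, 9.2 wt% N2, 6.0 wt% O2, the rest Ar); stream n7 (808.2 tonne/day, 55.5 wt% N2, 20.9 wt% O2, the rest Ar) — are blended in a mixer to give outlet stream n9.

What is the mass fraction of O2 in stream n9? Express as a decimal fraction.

0.096

Total flow out = 956.3 + 2192 + 808.2 = 3956.5 tonne/day.
O2 in = 956.3×0.083 + 2192×0.060 + 808.2×0.209 = 379.81 tonne/day.
O2 mass fraction in n9 = 379.81/3956.5 = 0.096.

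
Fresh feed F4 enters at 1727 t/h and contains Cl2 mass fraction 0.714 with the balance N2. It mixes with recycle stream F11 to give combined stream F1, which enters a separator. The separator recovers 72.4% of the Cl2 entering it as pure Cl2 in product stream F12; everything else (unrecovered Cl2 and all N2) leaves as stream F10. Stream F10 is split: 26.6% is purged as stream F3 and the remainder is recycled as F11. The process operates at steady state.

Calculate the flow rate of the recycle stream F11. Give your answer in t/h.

N2 enters only via F4 and leaves only via the purge: 1727×0.286 = 0.266×(N2 in F10), and the separator passes all N2, so N2 in F1 = N2 in F10 = 1856.8 t/h.
Cl2 in F1: m_A = 1727×0.714 + (1−0.266)·(1−0.724)·m_A, so m_A = 1233.1/0.7974 = 1546.3 t/h.
F10 = (1−0.724)×1546.3 + 1856.8 = 2283.6 t/h.
Recycle F11 = (1−0.266)×2283.6 = 1676.2 t/h.

1676 t/h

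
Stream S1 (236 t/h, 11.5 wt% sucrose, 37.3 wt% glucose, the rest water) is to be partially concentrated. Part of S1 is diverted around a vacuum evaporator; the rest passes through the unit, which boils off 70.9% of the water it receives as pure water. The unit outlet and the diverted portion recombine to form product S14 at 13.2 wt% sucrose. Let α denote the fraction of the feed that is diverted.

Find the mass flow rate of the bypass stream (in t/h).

All 236×0.115 = 27.14 t/h of sucrose reaches S14, so S14 = 27.14/0.132 = 205.61 t/h and vapour = 30.394 t/h.
The evaporator receives (1−α)·236 of feed at 0.512 water and removes 0.709 of that water:
0.709×0.512×(1−α)×236 = 30.394
(1−α) = 30.394/85.67 = 0.3548;  α = 0.6452.
Bypass flow = 0.6452×236 = 152.27 t/h.

152.3 t/h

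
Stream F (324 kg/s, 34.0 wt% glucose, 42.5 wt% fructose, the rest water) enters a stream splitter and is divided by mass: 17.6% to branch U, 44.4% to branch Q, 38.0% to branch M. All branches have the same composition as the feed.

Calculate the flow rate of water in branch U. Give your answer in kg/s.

13.4 kg/s

Branch U total = 0.176×324 = 57.024 kg/s.
water in U = 0.235×57.024 = 13.401 kg/s.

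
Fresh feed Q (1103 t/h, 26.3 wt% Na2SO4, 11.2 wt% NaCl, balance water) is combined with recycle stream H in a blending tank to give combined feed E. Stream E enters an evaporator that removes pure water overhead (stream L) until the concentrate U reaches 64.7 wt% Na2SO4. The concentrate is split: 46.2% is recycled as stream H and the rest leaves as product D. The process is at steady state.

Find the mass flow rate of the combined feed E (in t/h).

1488 t/h

Overall Na2SO4 balance (none leaves overhead): Na2SO4 in fresh feed = Na2SO4 in product, i.e. 1103×0.263 = (1−0.462)·U·0.647.
U = 290.09/(0.647×0.538) = 833.38 t/h.
Recycle H = 0.462×833.38 = 385.02 t/h.
Combined feed E = 1103 + 385.02 = 1488 t/h.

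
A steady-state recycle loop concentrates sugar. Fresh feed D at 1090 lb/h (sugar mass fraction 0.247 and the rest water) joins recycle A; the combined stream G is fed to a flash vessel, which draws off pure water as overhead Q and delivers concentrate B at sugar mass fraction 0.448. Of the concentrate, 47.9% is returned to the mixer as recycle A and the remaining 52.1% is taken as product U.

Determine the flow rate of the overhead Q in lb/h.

489 lb/h

Overall sugar balance (none leaves overhead): sugar in fresh feed = sugar in product, i.e. 1090×0.247 = (1−0.479)·B·0.448.
B = 269.23/(0.448×0.521) = 1153.5 lb/h.
Recycle A = 0.479×1153.5 = 552.51 lb/h.
Combined feed G = 1090 + 552.51 = 1642.5 lb/h.
Overhead Q = G − B = 1642.5 − 1153.5 = 489.04 lb/h.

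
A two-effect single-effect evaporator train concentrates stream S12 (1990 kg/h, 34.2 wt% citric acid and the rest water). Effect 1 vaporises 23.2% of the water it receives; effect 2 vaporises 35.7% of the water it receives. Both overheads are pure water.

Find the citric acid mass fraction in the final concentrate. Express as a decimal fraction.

water in feed = 1990×0.658 = 1309.4 kg/h.
After stage 1: water left = (1−0.232)×1309.4 = 1005.6; stream total = 1686.2 kg/h.
After stage 2: water left = (1−0.357)×1005.6 = 646.62; final concentrate = 1327.2 kg/h.
citric acid fraction = 680.58/1327.2 = 0.5128.

0.5128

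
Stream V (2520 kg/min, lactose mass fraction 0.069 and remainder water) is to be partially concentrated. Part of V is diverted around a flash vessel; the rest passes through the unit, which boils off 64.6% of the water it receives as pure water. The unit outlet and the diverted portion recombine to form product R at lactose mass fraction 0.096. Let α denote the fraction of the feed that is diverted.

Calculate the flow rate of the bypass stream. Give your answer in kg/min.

1342 kg/min

All 2520×0.069 = 173.88 kg/min of lactose reaches R, so R = 173.88/0.096 = 1811.3 kg/min and vapour = 708.75 kg/min.
The evaporator receives (1−α)·2520 of feed at 0.931 water and removes 0.646 of that water:
0.646×0.931×(1−α)×2520 = 708.75
(1−α) = 708.75/1515.6 = 0.4676;  α = 0.5324.
Bypass flow = 0.5324×2520 = 1341.6 kg/min.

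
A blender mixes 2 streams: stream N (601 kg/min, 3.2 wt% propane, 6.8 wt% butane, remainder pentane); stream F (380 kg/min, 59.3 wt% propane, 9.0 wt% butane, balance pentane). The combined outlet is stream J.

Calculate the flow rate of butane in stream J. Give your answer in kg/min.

butane out = butane in = 601×0.068 + 380×0.090 = 75.068 kg/min.

75.07 kg/min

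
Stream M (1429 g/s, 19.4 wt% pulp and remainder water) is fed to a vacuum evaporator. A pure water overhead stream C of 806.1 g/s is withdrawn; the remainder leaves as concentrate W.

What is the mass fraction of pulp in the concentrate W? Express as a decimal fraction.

0.4451

pulp is not removed: 1429×0.194 = 277.23 g/s of pulp enters W.
Concentrate = 1429 − 806.1 = 622.9 g/s.
Mass fraction = 277.23/622.9 = 0.4451.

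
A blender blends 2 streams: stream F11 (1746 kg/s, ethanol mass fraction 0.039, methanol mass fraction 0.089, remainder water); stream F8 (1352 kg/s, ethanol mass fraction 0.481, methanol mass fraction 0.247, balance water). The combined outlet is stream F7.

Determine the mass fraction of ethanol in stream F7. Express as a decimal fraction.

Total flow out = 1746 + 1352 = 3098 kg/s.
ethanol in = 1746×0.039 + 1352×0.481 = 718.41 kg/s.
ethanol mass fraction in F7 = 718.41/3098 = 0.232.

0.232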